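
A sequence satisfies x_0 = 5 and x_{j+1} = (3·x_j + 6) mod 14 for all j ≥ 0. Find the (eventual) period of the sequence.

6

We have x_0 = 5,  x_1 = 7,  x_2 = 13,  x_3 = 3,  x_4 = 1,  x_5 = 9,  x_6 = 5.
The sequence repeats with period 6.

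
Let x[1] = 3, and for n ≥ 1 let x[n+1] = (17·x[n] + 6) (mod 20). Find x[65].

Computing terms: x[1] = 3, x[2] = 17, x[3] = 15, x[4] = 1, x[5] = 3.
The sequence repeats with period 4.
(65 - 1) mod 4 = 0, so x[65] = x[1] = 3.

3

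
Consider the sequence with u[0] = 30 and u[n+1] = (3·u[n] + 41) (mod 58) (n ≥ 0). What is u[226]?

28

We have u[0] = 30,  u[1] = 15,  u[2] = 28,  u[3] = 9,  u[4] = 10,  u[5] = 13,  u[6] = 22,  u[7] = 49,  u[8] = 14,  u[9] = 25,  u[10] = 0,  u[11] = 41,  u[12] = 48,  u[13] = 11,  u[14] = 16,  u[15] = 31,  u[16] = 18,  u[17] = 37,  u[18] = 36,  u[19] = 33,  u[20] = 24,  u[21] = 55,  u[22] = 32,  u[23] = 21,  u[24] = 46,  u[25] = 5,  u[26] = 56,  u[27] = 35,  u[28] = 30.
The sequence repeats with period 28.
(226 - 0) mod 28 = 2, so u[226] = u[2] = 28.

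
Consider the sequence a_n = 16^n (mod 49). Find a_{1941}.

36

Listing terms: a_0 = 1; a_1 = 16; a_2 = 11; a_3 = 29; a_4 = 23; a_5 = 25; a_6 = 8; a_7 = 30; a_8 = 39; a_9 = 36; a_{10} = 37; a_{11} = 4; a_{12} = 15; a_{13} = 44; a_{14} = 18; a_{15} = 43; a_{16} = 2; a_{17} = 32; a_{18} = 22; a_{19} = 9; a_{20} = 46; a_{21} = 1.
The sequence repeats with period 21.
(1941 - 0) mod 21 = 9, so a_{1941} = a_9 = 36.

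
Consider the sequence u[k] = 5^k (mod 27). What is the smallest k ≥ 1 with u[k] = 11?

Computing terms: u[0] = 1; u[1] = 5; u[2] = 25; u[3] = 17; u[4] = 4; u[5] = 20; u[6] = 19; u[7] = 14; u[8] = 16; u[9] = 26; u[10] = 22; u[11] = 2; u[12] = 10; u[13] = 23; u[14] = 7; u[15] = 8; u[16] = 13; u[17] = 11; u[18] = 1.
Since u[18] = u[0] = 1, the sequence is periodic with period 18.
The value 11 first appears (with k ≥ 1) at u[17].

17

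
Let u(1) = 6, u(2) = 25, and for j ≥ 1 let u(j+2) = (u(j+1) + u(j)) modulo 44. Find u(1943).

31

Computing terms: u(1) = 6,  u(2) = 25,  u(3) = 31,  u(4) = 12,  u(5) = 43,  u(6) = 11,  u(7) = 10,  u(8) = 21,  u(9) = 31,  u(10) = 8,  u(11) = 39,  u(12) = 3,  u(13) = 42,  u(14) = 1,  u(15) = 43,  u(16) = 0,  u(17) = 43,  u(18) = 43,  u(19) = 42,  u(20) = 41,  u(21) = 39,  u(22) = 36,  u(23) = 31,  u(24) = 23,  u(25) = 10,  u(26) = 33,  u(27) = 43,  u(28) = 32,  u(29) = 31,  u(30) = 19,  u(31) = 6,  u(32) = 25.
Since (u(31), u(32)) = (u(1), u(2)) = (6, 25) (two consecutive terms determine the rest), the sequence is periodic with period 30.
(1943 - 1) mod 30 = 22, so u(1943) = u(23) = 31.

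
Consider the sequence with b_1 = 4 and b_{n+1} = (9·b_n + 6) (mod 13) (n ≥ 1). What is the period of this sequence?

3

b_1 = 4,  b_2 = 3,  b_3 = 7,  b_4 = 4.
The sequence repeats with period 3.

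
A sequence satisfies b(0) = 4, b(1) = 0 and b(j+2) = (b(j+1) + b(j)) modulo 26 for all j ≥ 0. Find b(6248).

8

b(0) = 4; b(1) = 0; b(2) = 4; b(3) = 4; b(4) = 8; b(5) = 12; b(6) = 20; b(7) = 6; b(8) = 0; b(9) = 6; b(10) = 6; b(11) = 12; b(12) = 18; b(13) = 4; b(14) = 22; b(15) = 0; b(16) = 22; b(17) = 22; b(18) = 18; b(19) = 14; b(20) = 6; b(21) = 20; b(22) = 0; b(23) = 20; b(24) = 20; b(25) = 14; b(26) = 8; b(27) = 22; b(28) = 4; b(29) = 0.
Since (b(28), b(29)) = (b(0), b(1)) = (4, 0) (two consecutive terms determine the rest), the sequence is periodic with period 28.
So b(6248) = b(0 + ((6248-0) mod 28)) = b(4) = 8.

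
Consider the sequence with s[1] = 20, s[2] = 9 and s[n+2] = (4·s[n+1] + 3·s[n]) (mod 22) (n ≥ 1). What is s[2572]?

5

We have s[1] = 20, s[2] = 9, s[3] = 8, s[4] = 15, s[5] = 18, s[6] = 7, s[7] = 16, s[8] = 19, s[9] = 14, s[10] = 3, s[11] = 10, s[12] = 5, s[13] = 6, s[14] = 17, s[15] = 20, s[16] = 21, s[17] = 12, s[18] = 1, s[19] = 18, s[20] = 9, s[21] = 2, s[22] = 13, s[23] = 14, s[24] = 7, s[25] = 4, s[26] = 15, s[27] = 6, s[28] = 3, s[29] = 8, s[30] = 19, s[31] = 12, s[32] = 17, s[33] = 16, s[34] = 5, s[35] = 2, s[36] = 1, s[37] = 10, s[38] = 21, s[39] = 4, s[40] = 13, s[41] = 20, s[42] = 9.
The sequence repeats with period 40.
(2572 - 1) mod 40 = 11, so s[2572] = s[12] = 5.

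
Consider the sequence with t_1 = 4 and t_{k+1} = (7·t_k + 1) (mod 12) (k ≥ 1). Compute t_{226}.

Computing terms: t_1 = 4, t_2 = 5, t_3 = 0, t_4 = 1, t_5 = 8, t_6 = 9, t_7 = 4.
The sequence repeats with period 6.
So t_{226} = t_{1 + ((226-1) mod 6)} = t_4 = 1.

1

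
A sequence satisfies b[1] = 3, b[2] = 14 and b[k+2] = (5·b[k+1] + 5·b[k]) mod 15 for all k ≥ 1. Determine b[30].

Computing terms: b[1] = 3,  b[2] = 14,  b[3] = 10,  b[4] = 0,  b[5] = 5,  b[6] = 10,  b[7] = 0.
Since (b[6], b[7]) = (b[3], b[4]) = (10, 0) (two consecutive terms determine the rest), the sequence is eventually periodic: after a pre-period of length 2 it cycles with period 3.
For k ≥ 3, b[k] depends only on (k - 3) mod 3. (30 - 3) mod 3 = 0, so b[30] = b[3] = 10.

10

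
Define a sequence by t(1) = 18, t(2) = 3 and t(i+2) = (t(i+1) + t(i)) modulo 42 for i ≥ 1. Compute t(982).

Computing terms: t(1) = 18,  t(2) = 3,  t(3) = 21,  t(4) = 24,  t(5) = 3,  t(6) = 27,  t(7) = 30,  t(8) = 15,  t(9) = 3,  t(10) = 18,  t(11) = 21,  t(12) = 39,  t(13) = 18,  t(14) = 15,  t(15) = 33,  t(16) = 6,  t(17) = 39,  t(18) = 3,  t(19) = 0,  t(20) = 3,  t(21) = 3,  t(22) = 6,  t(23) = 9,  t(24) = 15,  t(25) = 24,  t(26) = 39,  t(27) = 21,  t(28) = 18,  t(29) = 39,  t(30) = 15,  t(31) = 12,  t(32) = 27,  t(33) = 39,  t(34) = 24,  t(35) = 21,  t(36) = 3,  t(37) = 24,  t(38) = 27,  t(39) = 9,  t(40) = 36,  t(41) = 3,  t(42) = 39,  t(43) = 0,  t(44) = 39,  t(45) = 39,  t(46) = 36,  t(47) = 33,  t(48) = 27,  t(49) = 18,  t(50) = 3.
The sequence repeats with period 48.
So t(982) = t(1 + ((982-1) mod 48)) = t(22) = 6.

6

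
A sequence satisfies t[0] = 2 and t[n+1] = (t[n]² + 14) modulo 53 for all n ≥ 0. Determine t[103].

23

Listing terms: t[0] = 2,  t[1] = 18,  t[2] = 20,  t[3] = 43,  t[4] = 8,  t[5] = 25,  t[6] = 3,  t[7] = 23,  t[8] = 13,  t[9] = 24,  t[10] = 7,  t[11] = 10,  t[12] = 8.
Since t[12] = t[4] = 8, the sequence is eventually periodic: after a pre-period of length 4 it cycles with period 8.
For n ≥ 4, t[n] depends only on (n - 4) mod 8. (103 - 4) mod 8 = 3, so t[103] = t[7] = 23.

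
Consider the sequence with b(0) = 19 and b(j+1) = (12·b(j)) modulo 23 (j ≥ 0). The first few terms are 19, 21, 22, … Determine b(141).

b(0) = 19, b(1) = 21, b(2) = 22, b(3) = 11, b(4) = 17, b(5) = 20, b(6) = 10, b(7) = 5, b(8) = 14, b(9) = 7, b(10) = 15, b(11) = 19.
Since b(11) = b(0) = 19, the sequence is periodic with period 11.
(141 - 0) mod 11 = 9, so b(141) = b(9) = 7.

7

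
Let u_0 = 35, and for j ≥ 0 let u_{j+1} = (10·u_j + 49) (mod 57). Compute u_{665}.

10

We have u_0 = 35, u_1 = 0, u_2 = 49, u_3 = 26, u_4 = 24, u_5 = 4, u_6 = 32, u_7 = 27, u_8 = 34, u_9 = 47, u_{10} = 6, u_{11} = 52, u_{12} = 56, u_{13} = 39, u_{14} = 40, u_{15} = 50, u_{16} = 36, u_{17} = 10, u_{18} = 35.
The sequence repeats with period 18.
So u_{665} = u_{0 + ((665-0) mod 18)} = u_{17} = 10.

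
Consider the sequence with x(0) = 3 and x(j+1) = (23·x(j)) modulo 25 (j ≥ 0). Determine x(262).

12

Computing terms: x(0) = 3,  x(1) = 19,  x(2) = 12,  x(3) = 1,  x(4) = 23,  x(5) = 4,  x(6) = 17,  x(7) = 16,  x(8) = 18,  x(9) = 14,  x(10) = 22,  x(11) = 6,  x(12) = 13,  x(13) = 24,  x(14) = 2,  x(15) = 21,  x(16) = 8,  x(17) = 9,  x(18) = 7,  x(19) = 11,  x(20) = 3.
The sequence repeats with period 20.
So x(262) = x(0 + ((262-0) mod 20)) = x(2) = 12.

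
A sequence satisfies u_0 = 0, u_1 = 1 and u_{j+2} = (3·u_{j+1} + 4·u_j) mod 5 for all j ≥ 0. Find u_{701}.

1

u_0 = 0,  u_1 = 1,  u_2 = 3,  u_3 = 3,  u_4 = 1,  u_5 = 0,  u_6 = 4,  u_7 = 2,  u_8 = 2,  u_9 = 4,  u_{10} = 0,  u_{11} = 1.
The sequence repeats with period 10.
(701 - 0) mod 10 = 1, so u_{701} = u_1 = 1.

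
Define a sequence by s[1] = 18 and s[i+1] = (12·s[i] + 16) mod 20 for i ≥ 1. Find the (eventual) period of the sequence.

Listing terms: s[1] = 18,  s[2] = 12,  s[3] = 0,  s[4] = 16,  s[5] = 8,  s[6] = 12.
Since s[6] = s[2] = 12, the sequence is eventually periodic: after a pre-period of length 1 it cycles with period 4.

4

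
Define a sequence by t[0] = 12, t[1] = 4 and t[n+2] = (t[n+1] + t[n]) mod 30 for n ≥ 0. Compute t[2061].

Computing terms: t[0] = 12; t[1] = 4; t[2] = 16; t[3] = 20; t[4] = 6; t[5] = 26; t[6] = 2; t[7] = 28; t[8] = 0; t[9] = 28; t[10] = 28; t[11] = 26; t[12] = 24; t[13] = 20; t[14] = 14; t[15] = 4; t[16] = 18; t[17] = 22; t[18] = 10; t[19] = 2; t[20] = 12; t[21] = 14; t[22] = 26; t[23] = 10; t[24] = 6; t[25] = 16; t[26] = 22; t[27] = 8; t[28] = 0; t[29] = 8; t[30] = 8; t[31] = 16; t[32] = 24; t[33] = 10; t[34] = 4; t[35] = 14; t[36] = 18; t[37] = 2; t[38] = 20; t[39] = 22; t[40] = 12; t[41] = 4.
The sequence repeats with period 40.
(2061 - 0) mod 40 = 21, so t[2061] = t[21] = 14.

14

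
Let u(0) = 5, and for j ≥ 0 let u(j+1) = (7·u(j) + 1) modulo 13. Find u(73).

Listing terms: u(0) = 5; u(1) = 10; u(2) = 6; u(3) = 4; u(4) = 3; u(5) = 9; u(6) = 12; u(7) = 7; u(8) = 11; u(9) = 0; u(10) = 1; u(11) = 8; u(12) = 5.
Since u(12) = u(0) = 5, the sequence is periodic with period 12.
So u(73) = u(0 + ((73-0) mod 12)) = u(1) = 10.

10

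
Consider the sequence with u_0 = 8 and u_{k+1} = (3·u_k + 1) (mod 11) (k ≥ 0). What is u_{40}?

u_0 = 8; u_1 = 3; u_2 = 10; u_3 = 9; u_4 = 6; u_5 = 8.
The sequence repeats with period 5.
(40 - 0) mod 5 = 0, so u_{40} = u_0 = 8.

8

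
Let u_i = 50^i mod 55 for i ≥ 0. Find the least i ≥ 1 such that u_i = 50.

Listing terms: u_0 = 1, u_1 = 50, u_2 = 25, u_3 = 40, u_4 = 20, u_5 = 10, u_6 = 5, u_7 = 30, u_8 = 15, u_9 = 35, u_{10} = 45, u_{11} = 50.
Since u_{11} = u_1 = 50, the sequence is eventually periodic: after a pre-period of length 1 it cycles with period 10.
The value 50 first appears (with i ≥ 1) at u_1.

1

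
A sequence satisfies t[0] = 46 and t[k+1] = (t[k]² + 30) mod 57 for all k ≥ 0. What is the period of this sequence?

3

Computing terms: t[0] = 46,  t[1] = 37,  t[2] = 31,  t[3] = 22,  t[4] = 1,  t[5] = 31.
Since t[5] = t[2] = 31, the sequence is eventually periodic: after a pre-period of length 2 it cycles with period 3.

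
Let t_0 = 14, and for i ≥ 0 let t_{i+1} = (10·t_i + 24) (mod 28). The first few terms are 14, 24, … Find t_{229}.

24

t_0 = 14, t_1 = 24, t_2 = 12, t_3 = 4, t_4 = 8, t_5 = 20, t_6 = 0, t_7 = 24.
Since t_7 = t_1 = 24, the sequence is eventually periodic: after a pre-period of length 1 it cycles with period 6.
For i ≥ 1, t_i depends only on (i - 1) mod 6. (229 - 1) mod 6 = 0, so t_{229} = t_1 = 24.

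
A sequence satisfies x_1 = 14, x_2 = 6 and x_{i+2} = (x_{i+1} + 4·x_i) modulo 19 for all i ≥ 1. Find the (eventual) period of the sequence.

18

Computing terms: x_1 = 14; x_2 = 6; x_3 = 5; x_4 = 10; x_5 = 11; x_6 = 13; x_7 = 0; x_8 = 14; x_9 = 14; x_{10} = 13; x_{11} = 12; x_{12} = 7; x_{13} = 17; x_{14} = 7; x_{15} = 18; x_{16} = 8; x_{17} = 4; x_{18} = 17; x_{19} = 14; x_{20} = 6.
The sequence repeats with period 18.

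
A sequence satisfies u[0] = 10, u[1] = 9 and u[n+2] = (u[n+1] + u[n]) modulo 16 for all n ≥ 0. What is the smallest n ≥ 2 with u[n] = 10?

u[0] = 10; u[1] = 9; u[2] = 3; u[3] = 12; u[4] = 15; u[5] = 11; u[6] = 10; u[7] = 5; u[8] = 15; u[9] = 4; u[10] = 3; u[11] = 7; u[12] = 10; u[13] = 1; u[14] = 11; u[15] = 12; u[16] = 7; u[17] = 3; u[18] = 10; u[19] = 13; u[20] = 7; u[21] = 4; u[22] = 11; u[23] = 15; u[24] = 10; u[25] = 9.
Since (u[24], u[25]) = (u[0], u[1]) = (10, 9) (two consecutive terms determine the rest), the sequence is periodic with period 24.
The value 10 first appears (with n ≥ 2) at u[6].

6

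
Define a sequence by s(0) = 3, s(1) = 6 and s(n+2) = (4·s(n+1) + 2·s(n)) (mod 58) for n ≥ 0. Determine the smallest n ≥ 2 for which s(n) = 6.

Computing terms: s(0) = 3, s(1) = 6, s(2) = 30, s(3) = 16, s(4) = 8, s(5) = 6, s(6) = 40, s(7) = 56, s(8) = 14, s(9) = 52, s(10) = 4, s(11) = 4, s(12) = 24, s(13) = 46, s(14) = 0, s(15) = 34, s(16) = 20, s(17) = 32, s(18) = 52, s(19) = 40, s(20) = 32, s(21) = 34, s(22) = 26, s(23) = 56, s(24) = 44, s(25) = 56, s(26) = 22, s(27) = 26, s(28) = 32, s(29) = 6, s(30) = 30.
Since (s(29), s(30)) = (s(1), s(2)) = (6, 30) (two consecutive terms determine the rest), the sequence is eventually periodic: after a pre-period of length 1 it cycles with period 28.
The value 6 first appears (with n ≥ 2) at s(5).

5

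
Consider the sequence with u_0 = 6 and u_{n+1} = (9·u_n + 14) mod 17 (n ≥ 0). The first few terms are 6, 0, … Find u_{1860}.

16

We have u_0 = 6; u_1 = 0; u_2 = 14; u_3 = 4; u_4 = 16; u_5 = 5; u_6 = 8; u_7 = 1; u_8 = 6.
Since u_8 = u_0 = 6, the sequence is periodic with period 8.
(1860 - 0) mod 8 = 4, so u_{1860} = u_4 = 16.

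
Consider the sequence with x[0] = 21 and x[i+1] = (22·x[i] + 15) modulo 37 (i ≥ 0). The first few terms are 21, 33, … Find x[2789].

Computing terms: x[0] = 21; x[1] = 33; x[2] = 1; x[3] = 0; x[4] = 15; x[5] = 12; x[6] = 20; x[7] = 11; x[8] = 35; x[9] = 8; x[10] = 6; x[11] = 36; x[12] = 30; x[13] = 9; x[14] = 28; x[15] = 2; x[16] = 22; x[17] = 18; x[18] = 4; x[19] = 29; x[20] = 24; x[21] = 25; x[22] = 10; x[23] = 13; x[24] = 5; x[25] = 14; x[26] = 27; x[27] = 17; x[28] = 19; x[29] = 26; x[30] = 32; x[31] = 16; x[32] = 34; x[33] = 23; x[34] = 3; x[35] = 7; x[36] = 21.
Since x[36] = x[0] = 21, the sequence is periodic with period 36.
(2789 - 0) mod 36 = 17, so x[2789] = x[17] = 18.

18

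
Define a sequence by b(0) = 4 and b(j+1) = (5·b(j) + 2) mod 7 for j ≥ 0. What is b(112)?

5

b(0) = 4,  b(1) = 1,  b(2) = 0,  b(3) = 2,  b(4) = 5,  b(5) = 6,  b(6) = 4.
Since b(6) = b(0) = 4, the sequence is periodic with period 6.
So b(112) = b(0 + ((112-0) mod 6)) = b(4) = 5.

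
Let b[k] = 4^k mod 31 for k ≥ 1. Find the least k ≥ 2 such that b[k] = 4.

Computing terms: b[1] = 4; b[2] = 16; b[3] = 2; b[4] = 8; b[5] = 1; b[6] = 4.
Since b[6] = b[1] = 4, the sequence is periodic with period 5.
The value 4 next appears (with k ≥ 2) at b[6].

6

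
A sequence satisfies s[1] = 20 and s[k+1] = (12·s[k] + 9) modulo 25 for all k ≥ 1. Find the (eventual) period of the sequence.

We have s[1] = 20, s[2] = 24, s[3] = 22, s[4] = 23, s[5] = 10, s[6] = 4, s[7] = 7, s[8] = 18, s[9] = 0, s[10] = 9, s[11] = 17, s[12] = 13, s[13] = 15, s[14] = 14, s[15] = 2, s[16] = 8, s[17] = 5, s[18] = 19, s[19] = 12, s[20] = 3, s[21] = 20.
The sequence repeats with period 20.

20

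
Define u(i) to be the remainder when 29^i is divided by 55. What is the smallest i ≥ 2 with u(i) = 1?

10

Computing terms: u(1) = 29,  u(2) = 16,  u(3) = 24,  u(4) = 36,  u(5) = 54,  u(6) = 26,  u(7) = 39,  u(8) = 31,  u(9) = 19,  u(10) = 1,  u(11) = 29.
The sequence repeats with period 10.
The value 1 first appears (with i ≥ 2) at u(10).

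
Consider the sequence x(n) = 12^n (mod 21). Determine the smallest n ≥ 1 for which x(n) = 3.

We have x(0) = 1,  x(1) = 12,  x(2) = 18,  x(3) = 6,  x(4) = 9,  x(5) = 3,  x(6) = 15,  x(7) = 12.
Since x(7) = x(1) = 12, the sequence is eventually periodic: after a pre-period of length 1 it cycles with period 6.
The value 3 first appears (with n ≥ 1) at x(5).

5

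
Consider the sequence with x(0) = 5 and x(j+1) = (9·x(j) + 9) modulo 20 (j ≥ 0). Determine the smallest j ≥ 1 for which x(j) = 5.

Listing terms: x(0) = 5,  x(1) = 14,  x(2) = 15,  x(3) = 4,  x(4) = 5.
The sequence repeats with period 4.
The value 5 next appears (with j ≥ 1) at x(4).

4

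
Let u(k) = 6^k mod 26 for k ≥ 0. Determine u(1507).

u(0) = 1, u(1) = 6, u(2) = 10, u(3) = 8, u(4) = 22, u(5) = 2, u(6) = 12, u(7) = 20, u(8) = 16, u(9) = 18, u(10) = 4, u(11) = 24, u(12) = 14, u(13) = 6.
Since u(13) = u(1) = 6, the sequence is eventually periodic: after a pre-period of length 1 it cycles with period 12.
For k ≥ 1, u(k) depends only on (k - 1) mod 12. (1507 - 1) mod 12 = 6, so u(1507) = u(7) = 20.

20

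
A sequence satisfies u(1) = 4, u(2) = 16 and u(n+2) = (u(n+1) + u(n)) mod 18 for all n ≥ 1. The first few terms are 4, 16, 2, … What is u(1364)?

12

We have u(1) = 4, u(2) = 16, u(3) = 2, u(4) = 0, u(5) = 2, u(6) = 2, u(7) = 4, u(8) = 6, u(9) = 10, u(10) = 16, u(11) = 8, u(12) = 6, u(13) = 14, u(14) = 2, u(15) = 16, u(16) = 0, u(17) = 16, u(18) = 16, u(19) = 14, u(20) = 12, u(21) = 8, u(22) = 2, u(23) = 10, u(24) = 12, u(25) = 4, u(26) = 16.
Since (u(25), u(26)) = (u(1), u(2)) = (4, 16) (two consecutive terms determine the rest), the sequence is periodic with period 24.
So u(1364) = u(1 + ((1364-1) mod 24)) = u(20) = 12.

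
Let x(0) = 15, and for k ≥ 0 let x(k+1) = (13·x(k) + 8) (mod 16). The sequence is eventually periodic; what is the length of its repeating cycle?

4

Listing terms: x(0) = 15; x(1) = 11; x(2) = 7; x(3) = 3; x(4) = 15.
The sequence repeats with period 4.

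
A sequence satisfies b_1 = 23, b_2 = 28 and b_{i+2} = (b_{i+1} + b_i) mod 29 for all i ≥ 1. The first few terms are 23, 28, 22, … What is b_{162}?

We have b_1 = 23, b_2 = 28, b_3 = 22, b_4 = 21, b_5 = 14, b_6 = 6, b_7 = 20, b_8 = 26, b_9 = 17, b_{10} = 14, b_{11} = 2, b_{12} = 16, b_{13} = 18, b_{14} = 5, b_{15} = 23, b_{16} = 28.
The sequence repeats with period 14.
So b_{162} = b_{1 + ((162-1) mod 14)} = b_8 = 26.

26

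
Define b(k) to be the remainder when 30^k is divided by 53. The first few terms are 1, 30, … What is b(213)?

30

b(0) = 1; b(1) = 30; b(2) = 52; b(3) = 23; b(4) = 1.
Since b(4) = b(0) = 1, the sequence is periodic with period 4.
So b(213) = b(0 + ((213-0) mod 4)) = b(1) = 30.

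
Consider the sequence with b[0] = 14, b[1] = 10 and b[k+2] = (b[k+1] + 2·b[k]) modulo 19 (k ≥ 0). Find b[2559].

Computing terms: b[0] = 14,  b[1] = 10,  b[2] = 0,  b[3] = 1,  b[4] = 1,  b[5] = 3,  b[6] = 5,  b[7] = 11,  b[8] = 2,  b[9] = 5,  b[10] = 9,  b[11] = 0,  b[12] = 18,  b[13] = 18,  b[14] = 16,  b[15] = 14,  b[16] = 8,  b[17] = 17,  b[18] = 14,  b[19] = 10.
Since (b[18], b[19]) = (b[0], b[1]) = (14, 10) (two consecutive terms determine the rest), the sequence is periodic with period 18.
So b[2559] = b[0 + ((2559-0) mod 18)] = b[3] = 1.

1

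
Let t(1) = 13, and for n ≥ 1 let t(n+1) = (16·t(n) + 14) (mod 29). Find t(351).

Computing terms: t(1) = 13, t(2) = 19, t(3) = 28, t(4) = 27, t(5) = 11, t(6) = 16, t(7) = 9, t(8) = 13.
The sequence repeats with period 7.
(351 - 1) mod 7 = 0, so t(351) = t(1) = 13.

13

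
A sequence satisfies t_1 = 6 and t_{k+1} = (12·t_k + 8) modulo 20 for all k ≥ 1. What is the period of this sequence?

t_1 = 6, t_2 = 0, t_3 = 8, t_4 = 4, t_5 = 16, t_6 = 0.
Since t_6 = t_2 = 0, the sequence is eventually periodic: after a pre-period of length 1 it cycles with period 4.

4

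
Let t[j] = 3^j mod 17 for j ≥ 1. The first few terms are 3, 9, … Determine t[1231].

6

Listing terms: t[1] = 3,  t[2] = 9,  t[3] = 10,  t[4] = 13,  t[5] = 5,  t[6] = 15,  t[7] = 11,  t[8] = 16,  t[9] = 14,  t[10] = 8,  t[11] = 7,  t[12] = 4,  t[13] = 12,  t[14] = 2,  t[15] = 6,  t[16] = 1,  t[17] = 3.
The sequence repeats with period 16.
So t[1231] = t[1 + ((1231-1) mod 16)] = t[15] = 6.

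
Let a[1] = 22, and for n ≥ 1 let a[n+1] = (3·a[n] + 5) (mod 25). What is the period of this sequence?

Computing terms: a[1] = 22, a[2] = 21, a[3] = 18, a[4] = 9, a[5] = 7, a[6] = 1, a[7] = 8, a[8] = 4, a[9] = 17, a[10] = 6, a[11] = 23, a[12] = 24, a[13] = 2, a[14] = 11, a[15] = 13, a[16] = 19, a[17] = 12, a[18] = 16, a[19] = 3, a[20] = 14, a[21] = 22.
Since a[21] = a[1] = 22, the sequence is periodic with period 20.

20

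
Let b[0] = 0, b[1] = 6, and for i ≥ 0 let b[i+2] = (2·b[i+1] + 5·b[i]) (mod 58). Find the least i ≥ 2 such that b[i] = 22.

6

We have b[0] = 0; b[1] = 6; b[2] = 12; b[3] = 54; b[4] = 52; b[5] = 26; b[6] = 22; b[7] = 0; b[8] = 52; b[9] = 46; b[10] = 4; b[11] = 6; b[12] = 32; b[13] = 36; b[14] = 0; b[15] = 6.
Since (b[14], b[15]) = (b[0], b[1]) = (0, 6) (two consecutive terms determine the rest), the sequence is periodic with period 14.
The value 22 first appears (with i ≥ 2) at b[6].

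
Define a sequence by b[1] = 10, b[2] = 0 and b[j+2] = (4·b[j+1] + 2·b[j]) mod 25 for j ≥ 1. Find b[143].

We have b[1] = 10, b[2] = 0, b[3] = 20, b[4] = 5, b[5] = 10, b[6] = 0.
Since (b[5], b[6]) = (b[1], b[2]) = (10, 0) (two consecutive terms determine the rest), the sequence is periodic with period 4.
(143 - 1) mod 4 = 2, so b[143] = b[3] = 20.

20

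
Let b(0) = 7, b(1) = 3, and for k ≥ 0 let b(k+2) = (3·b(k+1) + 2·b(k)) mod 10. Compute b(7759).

9

Listing terms: b(0) = 7; b(1) = 3; b(2) = 3; b(3) = 5; b(4) = 1; b(5) = 3; b(6) = 1; b(7) = 9; b(8) = 9; b(9) = 5; b(10) = 3; b(11) = 9; b(12) = 3; b(13) = 7; b(14) = 7; b(15) = 5; b(16) = 9; b(17) = 7; b(18) = 9; b(19) = 1; b(20) = 1; b(21) = 5; b(22) = 7; b(23) = 1; b(24) = 7; b(25) = 3.
The sequence repeats with period 24.
(7759 - 0) mod 24 = 7, so b(7759) = b(7) = 9.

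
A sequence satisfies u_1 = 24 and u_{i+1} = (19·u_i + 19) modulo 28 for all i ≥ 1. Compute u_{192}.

u_1 = 24; u_2 = 27; u_3 = 0; u_4 = 19; u_5 = 16; u_6 = 15; u_7 = 24.
The sequence repeats with period 6.
(192 - 1) mod 6 = 5, so u_{192} = u_6 = 15.

15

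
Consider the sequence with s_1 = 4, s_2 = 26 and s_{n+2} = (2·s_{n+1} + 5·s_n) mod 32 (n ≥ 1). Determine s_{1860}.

18

s_1 = 4, s_2 = 26, s_3 = 8, s_4 = 18, s_5 = 12, s_6 = 18, s_7 = 0, s_8 = 26, s_9 = 20, s_{10} = 10, s_{11} = 24, s_{12} = 2, s_{13} = 28, s_{14} = 2, s_{15} = 16, s_{16} = 10, s_{17} = 4, s_{18} = 26.
The sequence repeats with period 16.
(1860 - 1) mod 16 = 3, so s_{1860} = s_4 = 18.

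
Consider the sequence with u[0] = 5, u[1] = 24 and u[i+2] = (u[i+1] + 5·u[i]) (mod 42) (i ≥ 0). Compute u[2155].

u[0] = 5,  u[1] = 24,  u[2] = 7,  u[3] = 1,  u[4] = 36,  u[5] = 41,  u[6] = 11,  u[7] = 6,  u[8] = 19,  u[9] = 7,  u[10] = 18,  u[11] = 11,  u[12] = 17,  u[13] = 30,  u[14] = 31,  u[15] = 13,  u[16] = 0,  u[17] = 23,  u[18] = 23,  u[19] = 12,  u[20] = 1,  u[21] = 19,  u[22] = 24,  u[23] = 35,  u[24] = 29,  u[25] = 36,  u[26] = 13,  u[27] = 25,  u[28] = 6,  u[29] = 5,  u[30] = 35,  u[31] = 18,  u[32] = 25,  u[33] = 31,  u[34] = 30,  u[35] = 17,  u[36] = 41,  u[37] = 0,  u[38] = 37,  u[39] = 37,  u[40] = 12,  u[41] = 29,  u[42] = 5,  u[43] = 24.
Since (u[42], u[43]) = (u[0], u[1]) = (5, 24) (two consecutive terms determine the rest), the sequence is periodic with period 42.
(2155 - 0) mod 42 = 13, so u[2155] = u[13] = 30.

30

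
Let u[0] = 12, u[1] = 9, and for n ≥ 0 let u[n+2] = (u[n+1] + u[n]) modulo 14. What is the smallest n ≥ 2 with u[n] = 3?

7

Computing terms: u[0] = 12,  u[1] = 9,  u[2] = 7,  u[3] = 2,  u[4] = 9,  u[5] = 11,  u[6] = 6,  u[7] = 3,  u[8] = 9,  u[9] = 12,  u[10] = 7,  u[11] = 5,  u[12] = 12,  u[13] = 3,  u[14] = 1,  u[15] = 4,  u[16] = 5,  u[17] = 9,  u[18] = 0,  u[19] = 9,  u[20] = 9,  u[21] = 4,  u[22] = 13,  u[23] = 3,  u[24] = 2,  u[25] = 5,  u[26] = 7,  u[27] = 12,  u[28] = 5,  u[29] = 3,  u[30] = 8,  u[31] = 11,  u[32] = 5,  u[33] = 2,  u[34] = 7,  u[35] = 9,  u[36] = 2,  u[37] = 11,  u[38] = 13,  u[39] = 10,  u[40] = 9,  u[41] = 5,  u[42] = 0,  u[43] = 5,  u[44] = 5,  u[45] = 10,  u[46] = 1,  u[47] = 11,  u[48] = 12,  u[49] = 9.
The sequence repeats with period 48.
The value 3 first appears (with n ≥ 2) at u[7].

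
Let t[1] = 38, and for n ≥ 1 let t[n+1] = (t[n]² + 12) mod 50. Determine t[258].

6

We have t[1] = 38; t[2] = 6; t[3] = 48; t[4] = 16; t[5] = 18; t[6] = 36; t[7] = 8; t[8] = 26; t[9] = 38.
Since t[9] = t[1] = 38, the sequence is periodic with period 8.
So t[258] = t[1 + ((258-1) mod 8)] = t[2] = 6.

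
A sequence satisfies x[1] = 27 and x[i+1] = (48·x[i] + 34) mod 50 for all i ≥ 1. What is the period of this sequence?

We have x[1] = 27,  x[2] = 30,  x[3] = 24,  x[4] = 36,  x[5] = 12,  x[6] = 10,  x[7] = 14,  x[8] = 6,  x[9] = 22,  x[10] = 40,  x[11] = 4,  x[12] = 26,  x[13] = 32,  x[14] = 20,  x[15] = 44,  x[16] = 46,  x[17] = 42,  x[18] = 0,  x[19] = 34,  x[20] = 16,  x[21] = 2,  x[22] = 30.
Since x[22] = x[2] = 30, the sequence is eventually periodic: after a pre-period of length 1 it cycles with period 20.

20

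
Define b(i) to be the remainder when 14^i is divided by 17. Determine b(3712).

1

Computing terms: b(0) = 1,  b(1) = 14,  b(2) = 9,  b(3) = 7,  b(4) = 13,  b(5) = 12,  b(6) = 15,  b(7) = 6,  b(8) = 16,  b(9) = 3,  b(10) = 8,  b(11) = 10,  b(12) = 4,  b(13) = 5,  b(14) = 2,  b(15) = 11,  b(16) = 1.
Since b(16) = b(0) = 1, the sequence is periodic with period 16.
So b(3712) = b(0 + ((3712-0) mod 16)) = b(0) = 1.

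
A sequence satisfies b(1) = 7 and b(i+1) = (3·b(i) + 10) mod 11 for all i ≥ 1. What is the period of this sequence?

b(1) = 7,  b(2) = 9,  b(3) = 4,  b(4) = 0,  b(5) = 10,  b(6) = 7.
Since b(6) = b(1) = 7, the sequence is periodic with period 5.

5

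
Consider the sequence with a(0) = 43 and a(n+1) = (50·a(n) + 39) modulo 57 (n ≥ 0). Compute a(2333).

We have a(0) = 43,  a(1) = 23,  a(2) = 49,  a(3) = 38,  a(4) = 1,  a(5) = 32,  a(6) = 43.
Since a(6) = a(0) = 43, the sequence is periodic with period 6.
(2333 - 0) mod 6 = 5, so a(2333) = a(5) = 32.

32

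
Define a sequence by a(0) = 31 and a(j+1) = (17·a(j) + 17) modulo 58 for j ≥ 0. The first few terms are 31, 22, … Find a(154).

43

We have a(0) = 31,  a(1) = 22,  a(2) = 43,  a(3) = 52,  a(4) = 31.
Since a(4) = a(0) = 31, the sequence is periodic with period 4.
So a(154) = a(0 + ((154-0) mod 4)) = a(2) = 43.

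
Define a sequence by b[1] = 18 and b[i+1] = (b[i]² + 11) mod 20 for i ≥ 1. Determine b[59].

0

We have b[1] = 18,  b[2] = 15,  b[3] = 16,  b[4] = 7,  b[5] = 0,  b[6] = 11,  b[7] = 12,  b[8] = 15.
Since b[8] = b[2] = 15, the sequence is eventually periodic: after a pre-period of length 1 it cycles with period 6.
For i ≥ 2, b[i] depends only on (i - 2) mod 6. (59 - 2) mod 6 = 3, so b[59] = b[5] = 0.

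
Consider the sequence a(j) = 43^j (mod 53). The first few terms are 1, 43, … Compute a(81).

7

Computing terms: a(0) = 1,  a(1) = 43,  a(2) = 47,  a(3) = 7,  a(4) = 36,  a(5) = 11,  a(6) = 49,  a(7) = 40,  a(8) = 24,  a(9) = 25,  a(10) = 15,  a(11) = 9,  a(12) = 16,  a(13) = 52,  a(14) = 10,  a(15) = 6,  a(16) = 46,  a(17) = 17,  a(18) = 42,  a(19) = 4,  a(20) = 13,  a(21) = 29,  a(22) = 28,  a(23) = 38,  a(24) = 44,  a(25) = 37,  a(26) = 1.
Since a(26) = a(0) = 1, the sequence is periodic with period 26.
(81 - 0) mod 26 = 3, so a(81) = a(3) = 7.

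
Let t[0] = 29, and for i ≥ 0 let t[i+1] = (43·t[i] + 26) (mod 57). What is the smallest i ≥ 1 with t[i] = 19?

Computing terms: t[0] = 29,  t[1] = 19,  t[2] = 45,  t[3] = 23,  t[4] = 46,  t[5] = 9,  t[6] = 14,  t[7] = 1,  t[8] = 12,  t[9] = 29.
Since t[9] = t[0] = 29, the sequence is periodic with period 9.
The value 19 first appears (with i ≥ 1) at t[1].

1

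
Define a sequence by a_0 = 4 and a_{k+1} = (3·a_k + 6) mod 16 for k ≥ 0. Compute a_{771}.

We have a_0 = 4; a_1 = 2; a_2 = 12; a_3 = 10; a_4 = 4.
Since a_4 = a_0 = 4, the sequence is periodic with period 4.
So a_{771} = a_{0 + ((771-0) mod 4)} = a_3 = 10.

10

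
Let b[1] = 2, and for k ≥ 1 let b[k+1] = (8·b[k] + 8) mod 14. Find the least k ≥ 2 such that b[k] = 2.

8

Listing terms: b[1] = 2; b[2] = 10; b[3] = 4; b[4] = 12; b[5] = 6; b[6] = 0; b[7] = 8; b[8] = 2.
The sequence repeats with period 7.
The value 2 next appears (with k ≥ 2) at b[8].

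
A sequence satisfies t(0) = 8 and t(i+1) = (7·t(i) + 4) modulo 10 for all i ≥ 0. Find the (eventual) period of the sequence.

Computing terms: t(0) = 8, t(1) = 0, t(2) = 4, t(3) = 2, t(4) = 8.
The sequence repeats with period 4.

4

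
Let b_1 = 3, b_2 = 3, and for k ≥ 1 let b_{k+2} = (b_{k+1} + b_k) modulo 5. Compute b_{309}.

2

We have b_1 = 3, b_2 = 3, b_3 = 1, b_4 = 4, b_5 = 0, b_6 = 4, b_7 = 4, b_8 = 3, b_9 = 2, b_{10} = 0, b_{11} = 2, b_{12} = 2, b_{13} = 4, b_{14} = 1, b_{15} = 0, b_{16} = 1, b_{17} = 1, b_{18} = 2, b_{19} = 3, b_{20} = 0, b_{21} = 3, b_{22} = 3.
The sequence repeats with period 20.
(309 - 1) mod 20 = 8, so b_{309} = b_9 = 2.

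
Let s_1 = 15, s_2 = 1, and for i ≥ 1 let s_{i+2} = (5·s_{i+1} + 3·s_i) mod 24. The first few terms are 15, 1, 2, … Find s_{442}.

We have s_1 = 15,  s_2 = 1,  s_3 = 2,  s_4 = 13,  s_5 = 23,  s_6 = 10,  s_7 = 23,  s_8 = 1,  s_9 = 2.
Since (s_8, s_9) = (s_2, s_3) = (1, 2) (two consecutive terms determine the rest), the sequence is eventually periodic: after a pre-period of length 1 it cycles with period 6.
For i ≥ 2, s_i depends only on (i - 2) mod 6. (442 - 2) mod 6 = 2, so s_{442} = s_4 = 13.

13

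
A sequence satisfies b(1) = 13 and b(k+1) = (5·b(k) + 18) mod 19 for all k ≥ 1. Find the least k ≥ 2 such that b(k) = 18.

b(1) = 13,  b(2) = 7,  b(3) = 15,  b(4) = 17,  b(5) = 8,  b(6) = 1,  b(7) = 4,  b(8) = 0,  b(9) = 18,  b(10) = 13.
Since b(10) = b(1) = 13, the sequence is periodic with period 9.
The value 18 first appears (with k ≥ 2) at b(9).

9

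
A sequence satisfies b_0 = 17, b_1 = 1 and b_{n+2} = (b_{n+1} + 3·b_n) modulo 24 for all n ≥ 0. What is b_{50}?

4

b_0 = 17, b_1 = 1, b_2 = 4, b_3 = 7, b_4 = 19, b_5 = 16, b_6 = 1, b_7 = 1, b_8 = 4.
Since (b_7, b_8) = (b_1, b_2) = (1, 4) (two consecutive terms determine the rest), the sequence is eventually periodic: after a pre-period of length 1 it cycles with period 6.
For n ≥ 1, b_n depends only on (n - 1) mod 6. (50 - 1) mod 6 = 1, so b_{50} = b_2 = 4.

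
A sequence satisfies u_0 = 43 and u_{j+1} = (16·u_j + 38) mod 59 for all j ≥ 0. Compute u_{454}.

33

Listing terms: u_0 = 43,  u_1 = 18,  u_2 = 31,  u_3 = 3,  u_4 = 27,  u_5 = 57,  u_6 = 6,  u_7 = 16,  u_8 = 58,  u_9 = 22,  u_{10} = 36,  u_{11} = 24,  u_{12} = 9,  u_{13} = 5,  u_{14} = 0,  u_{15} = 38,  u_{16} = 56,  u_{17} = 49,  u_{18} = 55,  u_{19} = 33,  u_{20} = 35,  u_{21} = 8,  u_{22} = 48,  u_{23} = 39,  u_{24} = 13,  u_{25} = 10,  u_{26} = 21,  u_{27} = 20,  u_{28} = 4,  u_{29} = 43.
The sequence repeats with period 29.
(454 - 0) mod 29 = 19, so u_{454} = u_{19} = 33.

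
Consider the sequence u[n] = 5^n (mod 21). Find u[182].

u[1] = 5,  u[2] = 4,  u[3] = 20,  u[4] = 16,  u[5] = 17,  u[6] = 1,  u[7] = 5.
Since u[7] = u[1] = 5, the sequence is periodic with period 6.
So u[182] = u[1 + ((182-1) mod 6)] = u[2] = 4.

4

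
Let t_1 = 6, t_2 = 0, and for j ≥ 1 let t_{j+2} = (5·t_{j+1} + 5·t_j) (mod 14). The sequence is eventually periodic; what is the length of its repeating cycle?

24

Listing terms: t_1 = 6, t_2 = 0, t_3 = 2, t_4 = 10, t_5 = 4, t_6 = 0, t_7 = 6, t_8 = 2, t_9 = 12, t_{10} = 0, t_{11} = 4, t_{12} = 6, t_{13} = 8, t_{14} = 0, t_{15} = 12, t_{16} = 4, t_{17} = 10, t_{18} = 0, t_{19} = 8, t_{20} = 12, t_{21} = 2, t_{22} = 0, t_{23} = 10, t_{24} = 8, t_{25} = 6, t_{26} = 0.
Since (t_{25}, t_{26}) = (t_1, t_2) = (6, 0) (two consecutive terms determine the rest), the sequence is periodic with period 24.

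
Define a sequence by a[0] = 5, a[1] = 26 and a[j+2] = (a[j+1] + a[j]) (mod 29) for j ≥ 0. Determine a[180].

Computing terms: a[0] = 5,  a[1] = 26,  a[2] = 2,  a[3] = 28,  a[4] = 1,  a[5] = 0,  a[6] = 1,  a[7] = 1,  a[8] = 2,  a[9] = 3,  a[10] = 5,  a[11] = 8,  a[12] = 13,  a[13] = 21,  a[14] = 5,  a[15] = 26.
The sequence repeats with period 14.
(180 - 0) mod 14 = 12, so a[180] = a[12] = 13.

13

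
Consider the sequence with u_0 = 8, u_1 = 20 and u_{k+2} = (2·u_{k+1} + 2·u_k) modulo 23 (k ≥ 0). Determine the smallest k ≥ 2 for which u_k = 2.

4

We have u_0 = 8; u_1 = 20; u_2 = 10; u_3 = 14; u_4 = 2; u_5 = 9; u_6 = 22; u_7 = 16; u_8 = 7; u_9 = 0; u_{10} = 14; u_{11} = 5; u_{12} = 15; u_{13} = 17; u_{14} = 18; u_{15} = 1; u_{16} = 15; u_{17} = 9; u_{18} = 2; u_{19} = 22; u_{20} = 2; u_{21} = 2; u_{22} = 8; u_{23} = 20.
Since (u_{22}, u_{23}) = (u_0, u_1) = (8, 20) (two consecutive terms determine the rest), the sequence is periodic with period 22.
The value 2 first appears (with k ≥ 2) at u_4.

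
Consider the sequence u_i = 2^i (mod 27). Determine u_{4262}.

Listing terms: u_0 = 1,  u_1 = 2,  u_2 = 4,  u_3 = 8,  u_4 = 16,  u_5 = 5,  u_6 = 10,  u_7 = 20,  u_8 = 13,  u_9 = 26,  u_{10} = 25,  u_{11} = 23,  u_{12} = 19,  u_{13} = 11,  u_{14} = 22,  u_{15} = 17,  u_{16} = 7,  u_{17} = 14,  u_{18} = 1.
Since u_{18} = u_0 = 1, the sequence is periodic with period 18.
(4262 - 0) mod 18 = 14, so u_{4262} = u_{14} = 22.

22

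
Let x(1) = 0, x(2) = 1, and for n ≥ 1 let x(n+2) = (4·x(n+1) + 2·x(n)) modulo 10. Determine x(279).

Listing terms: x(1) = 0; x(2) = 1; x(3) = 4; x(4) = 8; x(5) = 0; x(6) = 6; x(7) = 4; x(8) = 8.
Since (x(7), x(8)) = (x(3), x(4)) = (4, 8) (two consecutive terms determine the rest), the sequence is eventually periodic: after a pre-period of length 2 it cycles with period 4.
For n ≥ 3, x(n) depends only on (n - 3) mod 4. (279 - 3) mod 4 = 0, so x(279) = x(3) = 4.

4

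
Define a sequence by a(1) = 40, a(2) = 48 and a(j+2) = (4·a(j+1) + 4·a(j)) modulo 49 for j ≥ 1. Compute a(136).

We have a(1) = 40; a(2) = 48; a(3) = 9; a(4) = 32; a(5) = 17; a(6) = 0; a(7) = 19; a(8) = 27; a(9) = 37; a(10) = 11; a(11) = 45; a(12) = 28; a(13) = 47; a(14) = 6; a(15) = 16; a(16) = 39; a(17) = 24; a(18) = 7; a(19) = 26; a(20) = 34; a(21) = 44; a(22) = 18; a(23) = 3; a(24) = 35; a(25) = 5; a(26) = 13; a(27) = 23; a(28) = 46; a(29) = 31; a(30) = 14; a(31) = 33; a(32) = 41; a(33) = 2; a(34) = 25; a(35) = 10; a(36) = 42; a(37) = 12; a(38) = 20; a(39) = 30; a(40) = 4; a(41) = 38; a(42) = 21; a(43) = 40; a(44) = 48.
The sequence repeats with period 42.
So a(136) = a(1 + ((136-1) mod 42)) = a(10) = 11.

11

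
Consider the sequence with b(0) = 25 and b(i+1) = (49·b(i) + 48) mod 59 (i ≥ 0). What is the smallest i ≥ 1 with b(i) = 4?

15

Listing terms: b(0) = 25, b(1) = 34, b(2) = 3, b(3) = 18, b(4) = 45, b(5) = 11, b(6) = 56, b(7) = 19, b(8) = 35, b(9) = 52, b(10) = 0, b(11) = 48, b(12) = 40, b(13) = 2, b(14) = 28, b(15) = 4, b(16) = 8, b(17) = 27, b(18) = 14, b(19) = 26, b(20) = 24, b(21) = 44, b(22) = 21, b(23) = 15, b(24) = 16, b(25) = 6, b(26) = 47, b(27) = 50, b(28) = 20, b(29) = 25.
The sequence repeats with period 29.
The value 4 first appears (with i ≥ 1) at b(15).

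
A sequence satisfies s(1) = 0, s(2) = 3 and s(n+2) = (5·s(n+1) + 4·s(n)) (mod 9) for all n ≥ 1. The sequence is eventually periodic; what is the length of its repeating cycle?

s(1) = 0, s(2) = 3, s(3) = 6, s(4) = 6, s(5) = 0, s(6) = 6, s(7) = 3, s(8) = 3, s(9) = 0, s(10) = 3.
The sequence repeats with period 8.

8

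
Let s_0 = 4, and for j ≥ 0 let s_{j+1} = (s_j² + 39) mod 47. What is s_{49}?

8

Computing terms: s_0 = 4,  s_1 = 8,  s_2 = 9,  s_3 = 26,  s_4 = 10,  s_5 = 45,  s_6 = 43,  s_7 = 8.
Since s_7 = s_1 = 8, the sequence is eventually periodic: after a pre-period of length 1 it cycles with period 6.
For j ≥ 1, s_j depends only on (j - 1) mod 6. (49 - 1) mod 6 = 0, so s_{49} = s_1 = 8.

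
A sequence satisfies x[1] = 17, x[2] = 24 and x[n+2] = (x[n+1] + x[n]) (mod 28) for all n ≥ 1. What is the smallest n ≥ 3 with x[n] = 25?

Listing terms: x[1] = 17; x[2] = 24; x[3] = 13; x[4] = 9; x[5] = 22; x[6] = 3; x[7] = 25; x[8] = 0; x[9] = 25; x[10] = 25; x[11] = 22; x[12] = 19; x[13] = 13; x[14] = 4; x[15] = 17; x[16] = 21; x[17] = 10; x[18] = 3; x[19] = 13; x[20] = 16; x[21] = 1; x[22] = 17; x[23] = 18; x[24] = 7; x[25] = 25; x[26] = 4; x[27] = 1; x[28] = 5; x[29] = 6; x[30] = 11; x[31] = 17; x[32] = 0; x[33] = 17; x[34] = 17; x[35] = 6; x[36] = 23; x[37] = 1; x[38] = 24; x[39] = 25; x[40] = 21; x[41] = 18; x[42] = 11; x[43] = 1; x[44] = 12; x[45] = 13; x[46] = 25; x[47] = 10; x[48] = 7; x[49] = 17; x[50] = 24.
The sequence repeats with period 48.
The value 25 first appears (with n ≥ 3) at x[7].

7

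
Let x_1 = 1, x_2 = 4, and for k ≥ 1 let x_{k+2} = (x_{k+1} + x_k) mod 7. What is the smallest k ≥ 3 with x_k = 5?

3

Computing terms: x_1 = 1,  x_2 = 4,  x_3 = 5,  x_4 = 2,  x_5 = 0,  x_6 = 2,  x_7 = 2,  x_8 = 4,  x_9 = 6,  x_{10} = 3,  x_{11} = 2,  x_{12} = 5,  x_{13} = 0,  x_{14} = 5,  x_{15} = 5,  x_{16} = 3,  x_{17} = 1,  x_{18} = 4.
The sequence repeats with period 16.
The value 5 first appears (with k ≥ 3) at x_3.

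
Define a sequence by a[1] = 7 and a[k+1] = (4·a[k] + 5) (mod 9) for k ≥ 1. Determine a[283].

a[1] = 7,  a[2] = 6,  a[3] = 2,  a[4] = 4,  a[5] = 3,  a[6] = 8,  a[7] = 1,  a[8] = 0,  a[9] = 5,  a[10] = 7.
Since a[10] = a[1] = 7, the sequence is periodic with period 9.
So a[283] = a[1 + ((283-1) mod 9)] = a[4] = 4.

4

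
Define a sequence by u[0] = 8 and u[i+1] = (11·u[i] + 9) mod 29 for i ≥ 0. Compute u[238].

25

Computing terms: u[0] = 8, u[1] = 10, u[2] = 3, u[3] = 13, u[4] = 7, u[5] = 28, u[6] = 27, u[7] = 16, u[8] = 11, u[9] = 14, u[10] = 18, u[11] = 4, u[12] = 24, u[13] = 12, u[14] = 25, u[15] = 23, u[16] = 1, u[17] = 20, u[18] = 26, u[19] = 5, u[20] = 6, u[21] = 17, u[22] = 22, u[23] = 19, u[24] = 15, u[25] = 0, u[26] = 9, u[27] = 21, u[28] = 8.
The sequence repeats with period 28.
(238 - 0) mod 28 = 14, so u[238] = u[14] = 25.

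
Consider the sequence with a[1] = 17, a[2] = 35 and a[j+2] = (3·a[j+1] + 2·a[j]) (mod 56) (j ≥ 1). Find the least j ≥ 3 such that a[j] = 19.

Listing terms: a[1] = 17, a[2] = 35, a[3] = 27, a[4] = 39, a[5] = 3, a[6] = 31, a[7] = 43, a[8] = 23, a[9] = 43, a[10] = 7, a[11] = 51, a[12] = 55, a[13] = 43, a[14] = 15, a[15] = 19, a[16] = 31, a[17] = 19, a[18] = 7, a[19] = 3, a[20] = 23, a[21] = 19, a[22] = 47, a[23] = 11, a[24] = 15, a[25] = 11, a[26] = 7, a[27] = 43, a[28] = 31, a[29] = 11, a[30] = 39, a[31] = 27, a[32] = 47, a[33] = 27, a[34] = 7, a[35] = 19, a[36] = 15, a[37] = 27, a[38] = 55, a[39] = 51, a[40] = 39, a[41] = 51, a[42] = 7, a[43] = 11, a[44] = 47, a[45] = 51, a[46] = 23, a[47] = 3, a[48] = 55, a[49] = 3, a[50] = 7, a[51] = 27, a[52] = 39.
Since (a[51], a[52]) = (a[3], a[4]) = (27, 39) (two consecutive terms determine the rest), the sequence is eventually periodic: after a pre-period of length 2 it cycles with period 48.
The value 19 first appears (with j ≥ 3) at a[15].

15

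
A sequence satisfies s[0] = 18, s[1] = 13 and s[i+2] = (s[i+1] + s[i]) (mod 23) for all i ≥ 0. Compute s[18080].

s[0] = 18,  s[1] = 13,  s[2] = 8,  s[3] = 21,  s[4] = 6,  s[5] = 4,  s[6] = 10,  s[7] = 14,  s[8] = 1,  s[9] = 15,  s[10] = 16,  s[11] = 8,  s[12] = 1,  s[13] = 9,  s[14] = 10,  s[15] = 19,  s[16] = 6,  s[17] = 2,  s[18] = 8,  s[19] = 10,  s[20] = 18,  s[21] = 5,  s[22] = 0,  s[23] = 5,  s[24] = 5,  s[25] = 10,  s[26] = 15,  s[27] = 2,  s[28] = 17,  s[29] = 19,  s[30] = 13,  s[31] = 9,  s[32] = 22,  s[33] = 8,  s[34] = 7,  s[35] = 15,  s[36] = 22,  s[37] = 14,  s[38] = 13,  s[39] = 4,  s[40] = 17,  s[41] = 21,  s[42] = 15,  s[43] = 13,  s[44] = 5,  s[45] = 18,  s[46] = 0,  s[47] = 18,  s[48] = 18,  s[49] = 13.
Since (s[48], s[49]) = (s[0], s[1]) = (18, 13) (two consecutive terms determine the rest), the sequence is periodic with period 48.
(18080 - 0) mod 48 = 32, so s[18080] = s[32] = 22.

22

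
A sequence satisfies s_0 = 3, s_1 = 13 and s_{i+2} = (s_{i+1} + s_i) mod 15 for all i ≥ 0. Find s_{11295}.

s_0 = 3; s_1 = 13; s_2 = 1; s_3 = 14; s_4 = 0; s_5 = 14; s_6 = 14; s_7 = 13; s_8 = 12; s_9 = 10; s_{10} = 7; s_{11} = 2; s_{12} = 9; s_{13} = 11; s_{14} = 5; s_{15} = 1; s_{16} = 6; s_{17} = 7; s_{18} = 13; s_{19} = 5; s_{20} = 3; s_{21} = 8; s_{22} = 11; s_{23} = 4; s_{24} = 0; s_{25} = 4; s_{26} = 4; s_{27} = 8; s_{28} = 12; s_{29} = 5; s_{30} = 2; s_{31} = 7; s_{32} = 9; s_{33} = 1; s_{34} = 10; s_{35} = 11; s_{36} = 6; s_{37} = 2; s_{38} = 8; s_{39} = 10; s_{40} = 3; s_{41} = 13.
The sequence repeats with period 40.
So s_{11295} = s_{0 + ((11295-0) mod 40)} = s_{15} = 1.

1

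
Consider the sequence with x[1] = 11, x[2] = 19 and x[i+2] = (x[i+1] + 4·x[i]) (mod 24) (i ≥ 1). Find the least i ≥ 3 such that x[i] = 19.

Computing terms: x[1] = 11; x[2] = 19; x[3] = 15; x[4] = 19; x[5] = 7; x[6] = 11; x[7] = 15; x[8] = 11; x[9] = 23; x[10] = 19; x[11] = 15.
Since (x[10], x[11]) = (x[2], x[3]) = (19, 15) (two consecutive terms determine the rest), the sequence is eventually periodic: after a pre-period of length 1 it cycles with period 8.
The value 19 first appears (with i ≥ 3) at x[4].

4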